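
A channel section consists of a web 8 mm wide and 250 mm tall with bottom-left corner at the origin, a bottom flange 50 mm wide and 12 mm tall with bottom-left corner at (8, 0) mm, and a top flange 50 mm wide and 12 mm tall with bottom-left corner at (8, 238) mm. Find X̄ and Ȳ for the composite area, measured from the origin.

X̄ = 14.88 mm, Ȳ = 125.00 mm

web: A = 8 × 250 = 2000.00, centroid at (4.00, 125.00).
bottom flange: A = 50 × 12 = 600.00, centroid at (33.00, 6.00).
top flange: A = 50 × 12 = 600.00, centroid at (33.00, 244.00).
ΣA = 3200.00 mm²
ΣAX̄ = (2000.00)(4.00) + (600.00)(33.00) + (600.00)(33.00) = 47600.00 mm³
ΣAȲ = (2000.00)(125.00) + (600.00)(6.00) + (600.00)(244.00) = 400000.00 mm³
X̄ = 47600.00 / 3200.00 = 14.88 mm
Ȳ = 400000.00 / 3200.00 = 125.00 mm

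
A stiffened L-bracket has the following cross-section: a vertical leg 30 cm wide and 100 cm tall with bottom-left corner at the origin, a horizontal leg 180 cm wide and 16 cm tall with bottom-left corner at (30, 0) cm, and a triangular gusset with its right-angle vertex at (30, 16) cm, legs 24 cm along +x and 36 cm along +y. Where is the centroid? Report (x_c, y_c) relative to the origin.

x_c = 64.48 cm, y_c = 29.33 cm

vertical leg: A = 30 × 100 = 3000.00, centroid at (15.00, 50.00).
horizontal leg: A = 180 × 16 = 2880.00, centroid at (120.00, 8.00).
gusset: A = ½·24·36 = 432.00, centroid at (38.00, 28.00).
ΣA = 6312.00 cm²
ΣAx_c = (3000.00)(15.00) + (2880.00)(120.00) + (432.00)(38.00) = 407016.00 cm³
ΣAy_c = (3000.00)(50.00) + (2880.00)(8.00) + (432.00)(28.00) = 185136.00 cm³
x_c = 407016.00 / 6312.00 = 64.48 cm
y_c = 185136.00 / 6312.00 = 29.33 cm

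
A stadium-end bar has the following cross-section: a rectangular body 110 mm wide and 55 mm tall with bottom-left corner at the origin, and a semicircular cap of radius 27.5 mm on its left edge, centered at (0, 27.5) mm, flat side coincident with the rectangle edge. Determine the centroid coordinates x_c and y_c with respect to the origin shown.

rectangular body: A = 110 × 55 = 6050.00, centroid at (55.00, 27.50).
semicircular end: A = ½π·27.5² = 1187.91, centroid at (-11.67, 27.50).
ΣA = 7237.91 mm², ΣAx_c = 318885.42 mm³, ΣAy_c = 199042.65 mm³.
x_c = 318885.42/7237.91 = 44.06 mm; y_c = 199042.65/7237.91 = 27.50 mm.

x_c = 44.06 mm, y_c = 27.50 mm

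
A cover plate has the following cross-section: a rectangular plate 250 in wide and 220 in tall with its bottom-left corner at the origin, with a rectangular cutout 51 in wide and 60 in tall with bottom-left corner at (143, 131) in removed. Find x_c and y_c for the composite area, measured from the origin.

x_c = 122.44 in, y_c = 107.00 in

plate: A = 250 × 220 = 55000.00, centroid at (125.00, 110.00).
hole: A = −(51 × 60) = -3060.00, centroid at (168.50, 161.00).
ΣA = 51940.00 in²
ΣAx_c = (55000.00)(125.00) + (-3060.00)(168.50) = 6359390.00 in³
ΣAy_c = (55000.00)(110.00) + (-3060.00)(161.00) = 5557340.00 in³
x_c = 6359390.00 / 51940.00 = 122.44 in
y_c = 5557340.00 / 51940.00 = 107.00 in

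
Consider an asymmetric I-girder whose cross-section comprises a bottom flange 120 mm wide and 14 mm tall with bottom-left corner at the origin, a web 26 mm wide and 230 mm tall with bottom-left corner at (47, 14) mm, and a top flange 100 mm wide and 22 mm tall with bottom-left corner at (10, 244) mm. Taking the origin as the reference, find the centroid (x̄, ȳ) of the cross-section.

bottom flange: A = 120 × 14 = 1680.00, centroid at (60.00, 7.00).
web: A = 26 × 230 = 5980.00, centroid at (60.00, 129.00).
top flange: A = 100 × 22 = 2200.00, centroid at (60.00, 255.00).
ΣA = 9860.00 mm²
ΣAx̄ = (1680.00)(60.00) + (5980.00)(60.00) + (2200.00)(60.00) = 591600.00 mm³
ΣAȳ = (1680.00)(7.00) + (5980.00)(129.00) + (2200.00)(255.00) = 1344180.00 mm³
x̄ = 591600.00 / 9860.00 = 60.00 mm
ȳ = 1344180.00 / 9860.00 = 136.33 mm

x̄ = 60.00 mm, ȳ = 136.33 mm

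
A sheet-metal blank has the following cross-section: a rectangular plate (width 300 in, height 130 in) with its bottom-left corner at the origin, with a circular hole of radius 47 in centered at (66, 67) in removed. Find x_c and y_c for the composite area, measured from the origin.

x_c = 168.18 in, y_c = 64.57 in

plate: A = 300 × 130 = 39000.00, centroid at (150.00, 65.00).
hole: A = −π·47² = -6939.78, centroid at (66.00, 67.00).
ΣA = 32060.22 in²
ΣAx_c = (39000.00)(150.00) + (-6939.78)(66.00) = 5391974.64 in³
ΣAy_c = (39000.00)(65.00) + (-6939.78)(67.00) = 2070034.86 in³
x_c = 5391974.64 / 32060.22 = 168.18 in
y_c = 2070034.86 / 32060.22 = 64.57 in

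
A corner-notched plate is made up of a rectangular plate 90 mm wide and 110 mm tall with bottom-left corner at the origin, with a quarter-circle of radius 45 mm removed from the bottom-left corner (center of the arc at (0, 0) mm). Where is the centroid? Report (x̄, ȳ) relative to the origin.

x̄ = 49.96 mm, ȳ = 61.87 mm

Part | A | x̄ᵢ | ȳᵢ | A·x̄ᵢ | A·ȳᵢ
plate | 9900.00 | 45.00 | 55.00 | 445500.00 | 544500.00
removed quarter-circle | -1590.43 | 19.10 | 19.10 | -30375.00 | -30375.00
Σ | 8309.57 |  |  | 415125.00 | 514125.00
x̄ = 415125.00 / 8309.57 = 49.96 mm
ȳ = 514125.00 / 8309.57 = 61.87 mm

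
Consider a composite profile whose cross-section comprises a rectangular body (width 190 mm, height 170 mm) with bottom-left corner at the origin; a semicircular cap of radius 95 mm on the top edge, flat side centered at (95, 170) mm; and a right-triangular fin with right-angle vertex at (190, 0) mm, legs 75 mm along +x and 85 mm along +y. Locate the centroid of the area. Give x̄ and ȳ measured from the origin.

x̄ = 102.70 mm, ȳ = 117.14 mm

Part | A | x̄ᵢ | ȳᵢ | A·x̄ᵢ | A·ȳᵢ
rectangular body | 32300.00 | 95.00 | 85.00 | 3068500.00 | 2745500.00
semicircular top | 14176.44 | 95.00 | 210.32 | 1346761.50 | 2981577.60
triangular fin | 3187.50 | 215.00 | 28.33 | 685312.50 | 90312.50
Σ | 49663.94 |  |  | 5100574.00 | 5817390.10
x̄ = 5100574.00 / 49663.94 = 102.70 mm
ȳ = 5817390.10 / 49663.94 = 117.14 mm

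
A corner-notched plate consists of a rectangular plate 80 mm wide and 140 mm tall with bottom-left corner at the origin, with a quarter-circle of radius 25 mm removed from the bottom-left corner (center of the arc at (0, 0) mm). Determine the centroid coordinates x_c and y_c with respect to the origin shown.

plate: A = 80 × 140 = 11200.00, centroid at (40.00, 70.00).
removed quarter-circle: A = −¼π·25² = -490.87, centroid at (10.61, 10.61).
ΣA = 10709.13 mm², ΣAx_c = 442791.67 mm³, ΣAy_c = 778791.67 mm³.
x_c = 442791.67/10709.13 = 41.35 mm; y_c = 778791.67/10709.13 = 72.72 mm.

x_c = 41.35 mm, y_c = 72.72 mm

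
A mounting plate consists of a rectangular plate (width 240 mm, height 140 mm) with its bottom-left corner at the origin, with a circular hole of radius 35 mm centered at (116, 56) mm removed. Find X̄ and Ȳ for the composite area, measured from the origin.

plate: A = 240 × 140 = 33600.00, centroid at (120.00, 70.00).
hole: A = −π·35² = -3848.45, centroid at (116.00, 56.00).
ΣA = 29751.55 mm²
ΣAX̄ = (33600.00)(120.00) + (-3848.45)(116.00) = 3585579.68 mm³
ΣAȲ = (33600.00)(70.00) + (-3848.45)(56.00) = 2136486.74 mm³
X̄ = 3585579.68 / 29751.55 = 120.52 mm
Ȳ = 2136486.74 / 29751.55 = 71.81 mm

X̄ = 120.52 mm, Ȳ = 71.81 mm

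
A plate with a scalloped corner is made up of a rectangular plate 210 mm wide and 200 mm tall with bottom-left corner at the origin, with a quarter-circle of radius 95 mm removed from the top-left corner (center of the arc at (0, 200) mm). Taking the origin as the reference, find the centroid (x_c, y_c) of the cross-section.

plate: A = 210 × 200 = 42000.00, centroid at (105.00, 100.00).
removed quarter-circle: A = −¼π·95² = -7088.22, centroid at (40.32, 159.68).
ΣA = 34911.78 mm²
ΣAx_c = (42000.00)(105.00) + (-7088.22)(40.32) = 4124208.33 mm³
ΣAy_c = (42000.00)(100.00) + (-7088.22)(159.68) = 3068147.98 mm³
x_c = 4124208.33 / 34911.78 = 118.13 mm
y_c = 3068147.98 / 34911.78 = 87.88 mm

x_c = 118.13 mm, y_c = 87.88 mm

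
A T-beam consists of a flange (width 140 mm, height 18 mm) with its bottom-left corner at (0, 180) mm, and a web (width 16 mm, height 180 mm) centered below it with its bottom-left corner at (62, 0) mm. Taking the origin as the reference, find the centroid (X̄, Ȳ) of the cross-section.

web: A = 16 × 180 = 2880.00, centroid at (70.00, 90.00).
flange: A = 140 × 18 = 2520.00, centroid at (70.00, 189.00).
ΣA = 5400.00 mm², ΣAX̄ = 378000.00 mm³, ΣAȲ = 735480.00 mm³.
X̄ = 378000.00/5400.00 = 70.00 mm; Ȳ = 735480.00/5400.00 = 136.20 mm.

X̄ = 70.00 mm, Ȳ = 136.20 mm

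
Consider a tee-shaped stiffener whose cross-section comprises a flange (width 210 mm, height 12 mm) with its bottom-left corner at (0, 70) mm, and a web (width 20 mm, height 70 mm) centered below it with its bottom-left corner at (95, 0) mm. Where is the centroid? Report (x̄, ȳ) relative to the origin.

x̄ = 105.00 mm, ȳ = 61.36 mm

web: A = 20 × 70 = 1400.00, centroid at (105.00, 35.00).
flange: A = 210 × 12 = 2520.00, centroid at (105.00, 76.00).
ΣA = 3920.00 mm²
ΣAx̄ = (1400.00)(105.00) + (2520.00)(105.00) = 411600.00 mm³
ΣAȳ = (1400.00)(35.00) + (2520.00)(76.00) = 240520.00 mm³
x̄ = 411600.00 / 3920.00 = 105.00 mm
ȳ = 240520.00 / 3920.00 = 61.36 mm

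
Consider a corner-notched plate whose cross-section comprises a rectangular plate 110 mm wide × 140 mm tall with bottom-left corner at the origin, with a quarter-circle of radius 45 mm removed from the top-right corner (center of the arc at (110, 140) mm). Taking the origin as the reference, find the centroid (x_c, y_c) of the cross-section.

plate: A = 110 × 140 = 15400.00, centroid at (55.00, 70.00).
removed quarter-circle: A = −¼π·45² = -1590.43, centroid at (90.90, 120.90).
ΣA = 13809.57 mm², ΣAx_c = 702427.56 mm³, ΣAy_c = 885714.62 mm³.
x_c = 702427.56/13809.57 = 50.87 mm; y_c = 885714.62/13809.57 = 64.14 mm.

x_c = 50.87 mm, y_c = 64.14 mm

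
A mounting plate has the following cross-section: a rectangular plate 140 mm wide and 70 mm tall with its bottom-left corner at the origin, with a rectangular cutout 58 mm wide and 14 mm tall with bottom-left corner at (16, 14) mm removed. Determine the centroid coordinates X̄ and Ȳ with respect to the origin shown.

X̄ = 72.26 mm, Ȳ = 36.26 mm

plate: A = 140 × 70 = 9800.00, centroid at (70.00, 35.00).
hole: A = −(58 × 14) = -812.00, centroid at (45.00, 21.00).
ΣA = 8988.00 mm², ΣAX̄ = 649460.00 mm³, ΣAȲ = 325948.00 mm³.
X̄ = 649460.00/8988.00 = 72.26 mm; Ȳ = 325948.00/8988.00 = 36.26 mm.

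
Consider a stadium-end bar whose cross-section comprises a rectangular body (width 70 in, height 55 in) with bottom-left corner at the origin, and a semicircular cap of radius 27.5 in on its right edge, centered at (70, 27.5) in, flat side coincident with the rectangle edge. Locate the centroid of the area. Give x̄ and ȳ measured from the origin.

x̄ = 46.00 in, ȳ = 27.50 in

rectangular body: A = 70 × 55 = 3850.00, centroid at (35.00, 27.50).
semicircular end: A = ½π·27.5² = 1187.91, centroid at (81.67, 27.50).
ΣA = 5037.91 in², ΣAx̄ = 231768.61 in³, ΣAȳ = 138542.65 in³.
x̄ = 231768.61/5037.91 = 46.00 in; ȳ = 138542.65/5037.91 = 27.50 in.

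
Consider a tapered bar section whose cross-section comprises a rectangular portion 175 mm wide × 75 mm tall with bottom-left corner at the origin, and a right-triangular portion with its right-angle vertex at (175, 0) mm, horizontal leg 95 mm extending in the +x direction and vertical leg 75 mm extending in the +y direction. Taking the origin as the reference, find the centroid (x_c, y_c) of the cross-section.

x_c = 112.94 mm, y_c = 34.83 mm

rectangular portion: A = 175 × 75 = 13125.00, centroid at (87.50, 37.50).
triangular portion: A = ½·95·75 = 3562.50, centroid at (206.67, 25.00).
ΣA = 16687.50 mm²
ΣAx_c = (13125.00)(87.50) + (3562.50)(206.67) = 1884687.50 mm³
ΣAy_c = (13125.00)(37.50) + (3562.50)(25.00) = 581250.00 mm³
x_c = 1884687.50 / 16687.50 = 112.94 mm
y_c = 581250.00 / 16687.50 = 34.83 mm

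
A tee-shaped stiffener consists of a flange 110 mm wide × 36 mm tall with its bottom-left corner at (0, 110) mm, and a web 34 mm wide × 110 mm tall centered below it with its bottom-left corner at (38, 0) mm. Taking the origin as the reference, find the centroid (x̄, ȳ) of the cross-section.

Part | A | x̄ᵢ | ȳᵢ | A·x̄ᵢ | A·ȳᵢ
web | 3740.00 | 55.00 | 55.00 | 205700.00 | 205700.00
flange | 3960.00 | 55.00 | 128.00 | 217800.00 | 506880.00
Σ | 7700.00 |  |  | 423500.00 | 712580.00
x̄ = 423500.00 / 7700.00 = 55.00 mm
ȳ = 712580.00 / 7700.00 = 92.54 mm

x̄ = 55.00 mm, ȳ = 92.54 mm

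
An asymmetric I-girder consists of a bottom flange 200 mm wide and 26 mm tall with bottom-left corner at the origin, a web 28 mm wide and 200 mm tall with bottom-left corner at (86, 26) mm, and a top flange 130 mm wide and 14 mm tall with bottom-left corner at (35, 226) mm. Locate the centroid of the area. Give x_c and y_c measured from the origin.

bottom flange: A = 200 × 26 = 5200.00, centroid at (100.00, 13.00).
web: A = 28 × 200 = 5600.00, centroid at (100.00, 126.00).
top flange: A = 130 × 14 = 1820.00, centroid at (100.00, 233.00).
ΣA = 12620.00 mm²
ΣAx_c = (5200.00)(100.00) + (5600.00)(100.00) + (1820.00)(100.00) = 1262000.00 mm³
ΣAy_c = (5200.00)(13.00) + (5600.00)(126.00) + (1820.00)(233.00) = 1197260.00 mm³
x_c = 1262000.00 / 12620.00 = 100.00 mm
y_c = 1197260.00 / 12620.00 = 94.87 mm

x_c = 100.00 mm, y_c = 94.87 mm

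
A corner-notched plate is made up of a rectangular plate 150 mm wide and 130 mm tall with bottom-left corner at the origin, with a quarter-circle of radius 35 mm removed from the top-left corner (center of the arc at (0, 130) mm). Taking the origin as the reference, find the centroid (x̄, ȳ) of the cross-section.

x̄ = 78.12 mm, ȳ = 62.40 mm

Part | A | x̄ᵢ | ȳᵢ | A·x̄ᵢ | A·ȳᵢ
plate | 19500.00 | 75.00 | 65.00 | 1462500.00 | 1267500.00
removed quarter-circle | -962.11 | 14.85 | 115.15 | -14291.67 | -110782.99
Σ | 18537.89 |  |  | 1448208.33 | 1156717.01
x̄ = 1448208.33 / 18537.89 = 78.12 mm
ȳ = 1156717.01 / 18537.89 = 62.40 mm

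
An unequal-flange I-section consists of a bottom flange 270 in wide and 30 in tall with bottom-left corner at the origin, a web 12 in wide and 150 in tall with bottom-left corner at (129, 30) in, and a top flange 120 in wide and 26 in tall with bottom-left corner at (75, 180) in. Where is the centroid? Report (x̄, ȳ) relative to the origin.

x̄ = 135.00 in, ȳ = 70.10 in

bottom flange: A = 270 × 30 = 8100.00, centroid at (135.00, 15.00).
web: A = 12 × 150 = 1800.00, centroid at (135.00, 105.00).
top flange: A = 120 × 26 = 3120.00, centroid at (135.00, 193.00).
ΣA = 13020.00 in², ΣAx̄ = 1757700.00 in³, ΣAȳ = 912660.00 in³.
x̄ = 1757700.00/13020.00 = 135.00 in; ȳ = 912660.00/13020.00 = 70.10 in.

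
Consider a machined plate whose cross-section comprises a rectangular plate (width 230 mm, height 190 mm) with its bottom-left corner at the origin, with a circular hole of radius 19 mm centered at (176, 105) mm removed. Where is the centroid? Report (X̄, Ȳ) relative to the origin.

X̄ = 113.37 mm, Ȳ = 94.73 mm

plate: A = 230 × 190 = 43700.00, centroid at (115.00, 95.00).
hole: A = −π·19² = -1134.11, centroid at (176.00, 105.00).
ΣA = 42565.89 mm², ΣAX̄ = 4825895.77 mm³, ΣAȲ = 4032417.93 mm³.
X̄ = 4825895.77/42565.89 = 113.37 mm; Ȳ = 4032417.93/42565.89 = 94.73 mm.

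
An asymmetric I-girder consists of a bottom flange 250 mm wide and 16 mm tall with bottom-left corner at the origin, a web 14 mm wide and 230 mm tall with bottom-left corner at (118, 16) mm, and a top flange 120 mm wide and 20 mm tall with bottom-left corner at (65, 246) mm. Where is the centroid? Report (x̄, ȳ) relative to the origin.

x̄ = 125.00 mm, ȳ = 111.04 mm

Part | A | x̄ᵢ | ȳᵢ | A·x̄ᵢ | A·ȳᵢ
bottom flange | 4000.00 | 125.00 | 8.00 | 500000.00 | 32000.00
web | 3220.00 | 125.00 | 131.00 | 402500.00 | 421820.00
top flange | 2400.00 | 125.00 | 256.00 | 300000.00 | 614400.00
Σ | 9620.00 |  |  | 1202500.00 | 1068220.00
x̄ = 1202500.00 / 9620.00 = 125.00 mm
ȳ = 1068220.00 / 9620.00 = 111.04 mm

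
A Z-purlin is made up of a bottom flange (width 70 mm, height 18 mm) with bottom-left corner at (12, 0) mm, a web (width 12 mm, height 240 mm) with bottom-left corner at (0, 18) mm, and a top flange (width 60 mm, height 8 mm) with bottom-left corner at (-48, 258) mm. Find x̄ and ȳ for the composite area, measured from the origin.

x̄ = 14.69 mm, ȳ = 115.70 mm

bottom flange: A = 70 × 18 = 1260.00, centroid at (47.00, 9.00).
web: A = 12 × 240 = 2880.00, centroid at (6.00, 138.00).
top flange: A = 60 × 8 = 480.00, centroid at (-18.00, 262.00).
ΣA = 4620.00 mm²
ΣAx̄ = (1260.00)(47.00) + (2880.00)(6.00) + (480.00)(-18.00) = 67860.00 mm³
ΣAȳ = (1260.00)(9.00) + (2880.00)(138.00) + (480.00)(262.00) = 534540.00 mm³
x̄ = 67860.00 / 4620.00 = 14.69 mm
ȳ = 534540.00 / 4620.00 = 115.70 mm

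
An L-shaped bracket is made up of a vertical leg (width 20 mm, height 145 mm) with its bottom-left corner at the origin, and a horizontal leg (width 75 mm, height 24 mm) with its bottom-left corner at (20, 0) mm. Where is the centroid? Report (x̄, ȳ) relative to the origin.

x̄ = 28.19 mm, ȳ = 49.33 mm

vertical leg: A = 20 × 145 = 2900.00, centroid at (10.00, 72.50).
horizontal leg: A = 75 × 24 = 1800.00, centroid at (57.50, 12.00).
ΣA = 4700.00 mm²
ΣAx̄ = (2900.00)(10.00) + (1800.00)(57.50) = 132500.00 mm³
ΣAȳ = (2900.00)(72.50) + (1800.00)(12.00) = 231850.00 mm³
x̄ = 132500.00 / 4700.00 = 28.19 mm
ȳ = 231850.00 / 4700.00 = 49.33 mm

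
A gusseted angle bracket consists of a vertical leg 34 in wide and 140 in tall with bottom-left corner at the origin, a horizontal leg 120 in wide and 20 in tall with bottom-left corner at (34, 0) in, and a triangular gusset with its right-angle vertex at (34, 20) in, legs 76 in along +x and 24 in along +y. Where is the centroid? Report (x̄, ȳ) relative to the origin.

vertical leg: A = 34 × 140 = 4760.00, centroid at (17.00, 70.00).
horizontal leg: A = 120 × 20 = 2400.00, centroid at (94.00, 10.00).
gusset: A = ½·76·24 = 912.00, centroid at (59.33, 28.00).
ΣA = 8072.00 in², ΣAx̄ = 360632.00 in³, ΣAȳ = 382736.00 in³.
x̄ = 360632.00/8072.00 = 44.68 in; ȳ = 382736.00/8072.00 = 47.42 in.

x̄ = 44.68 in, ȳ = 47.42 in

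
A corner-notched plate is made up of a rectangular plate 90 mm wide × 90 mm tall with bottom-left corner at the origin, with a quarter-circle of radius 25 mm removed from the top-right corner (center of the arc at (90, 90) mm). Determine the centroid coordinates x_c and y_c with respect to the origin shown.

x_c = 42.78 mm, y_c = 42.78 mm

plate: A = 90 × 90 = 8100.00, centroid at (45.00, 45.00).
removed quarter-circle: A = −¼π·25² = -490.87, centroid at (79.39, 79.39).
ΣA = 7609.13 mm², ΣAx_c = 325529.69 mm³, ΣAy_c = 325529.69 mm³.
x_c = 325529.69/7609.13 = 42.78 mm; y_c = 325529.69/7609.13 = 42.78 mm.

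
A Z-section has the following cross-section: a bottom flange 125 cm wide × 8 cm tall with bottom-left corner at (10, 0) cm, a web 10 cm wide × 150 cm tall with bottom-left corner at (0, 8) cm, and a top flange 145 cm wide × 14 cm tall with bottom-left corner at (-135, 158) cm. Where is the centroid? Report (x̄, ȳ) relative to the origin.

Part | A | x̄ᵢ | ȳᵢ | A·x̄ᵢ | A·ȳᵢ
bottom flange | 1000.00 | 72.50 | 4.00 | 72500.00 | 4000.00
web | 1500.00 | 5.00 | 83.00 | 7500.00 | 124500.00
top flange | 2030.00 | -62.50 | 165.00 | -126875.00 | 334950.00
Σ | 4530.00 |  |  | -46875.00 | 463450.00
x̄ = -46875.00 / 4530.00 = -10.35 cm
ȳ = 463450.00 / 4530.00 = 102.31 cm

x̄ = -10.35 cm, ȳ = 102.31 cm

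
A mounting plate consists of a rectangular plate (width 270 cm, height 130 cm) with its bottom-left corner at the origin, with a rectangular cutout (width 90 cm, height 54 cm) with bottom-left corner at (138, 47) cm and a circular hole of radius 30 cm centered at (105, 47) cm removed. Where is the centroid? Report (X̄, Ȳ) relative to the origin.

plate: A = 270 × 130 = 35100.00, centroid at (135.00, 65.00).
hole 1: A = −(90 × 54) = -4860.00, centroid at (183.00, 74.00).
hole 2: A = −π·30² = -2827.43, centroid at (105.00, 47.00).
ΣA = 27412.57 cm², ΣAX̄ = 3552239.49 cm³, ΣAȲ = 1788970.63 cm³.
X̄ = 3552239.49/27412.57 = 129.58 cm; Ȳ = 1788970.63/27412.57 = 65.26 cm.

X̄ = 129.58 cm, Ȳ = 65.26 cm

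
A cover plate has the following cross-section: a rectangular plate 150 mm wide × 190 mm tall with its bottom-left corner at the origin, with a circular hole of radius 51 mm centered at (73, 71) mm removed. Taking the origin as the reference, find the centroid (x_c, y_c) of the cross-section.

x_c = 75.80 mm, y_c = 104.65 mm

plate: A = 150 × 190 = 28500.00, centroid at (75.00, 95.00).
hole: A = −π·51² = -8171.28, centroid at (73.00, 71.00).
ΣA = 20328.72 mm², ΣAx_c = 1540996.38 mm³, ΣAy_c = 2127338.94 mm³.
x_c = 1540996.38/20328.72 = 75.80 mm; y_c = 2127338.94/20328.72 = 104.65 mm.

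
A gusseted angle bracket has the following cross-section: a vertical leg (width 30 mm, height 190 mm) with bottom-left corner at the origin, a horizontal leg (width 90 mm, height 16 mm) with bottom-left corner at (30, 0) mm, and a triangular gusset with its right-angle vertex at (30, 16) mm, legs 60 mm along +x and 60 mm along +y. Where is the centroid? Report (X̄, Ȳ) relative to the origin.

vertical leg: A = 30 × 190 = 5700.00, centroid at (15.00, 95.00).
horizontal leg: A = 90 × 16 = 1440.00, centroid at (75.00, 8.00).
gusset: A = ½·60·60 = 1800.00, centroid at (50.00, 36.00).
ΣA = 8940.00 mm²
ΣAX̄ = (5700.00)(15.00) + (1440.00)(75.00) + (1800.00)(50.00) = 283500.00 mm³
ΣAȲ = (5700.00)(95.00) + (1440.00)(8.00) + (1800.00)(36.00) = 617820.00 mm³
X̄ = 283500.00 / 8940.00 = 31.71 mm
Ȳ = 617820.00 / 8940.00 = 69.11 mm

X̄ = 31.71 mm, Ȳ = 69.11 mm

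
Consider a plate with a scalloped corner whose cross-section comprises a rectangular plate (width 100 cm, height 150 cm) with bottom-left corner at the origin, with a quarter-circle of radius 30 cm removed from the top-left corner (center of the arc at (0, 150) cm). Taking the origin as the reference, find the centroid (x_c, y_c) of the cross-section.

x_c = 51.84 cm, y_c = 71.92 cm

plate: A = 100 × 150 = 15000.00, centroid at (50.00, 75.00).
removed quarter-circle: A = −¼π·30² = -706.86, centroid at (12.73, 137.27).
ΣA = 14293.14 cm², ΣAx_c = 741000.00 cm³, ΣAy_c = 1027971.25 cm³.
x_c = 741000.00/14293.14 = 51.84 cm; y_c = 1027971.25/14293.14 = 71.92 cm.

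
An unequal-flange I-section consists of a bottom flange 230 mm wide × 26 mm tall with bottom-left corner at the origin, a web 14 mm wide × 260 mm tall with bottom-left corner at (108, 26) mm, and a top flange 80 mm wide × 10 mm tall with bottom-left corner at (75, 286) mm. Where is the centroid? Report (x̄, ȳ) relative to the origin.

x̄ = 115.00 mm, ȳ = 84.30 mm

bottom flange: A = 230 × 26 = 5980.00, centroid at (115.00, 13.00).
web: A = 14 × 260 = 3640.00, centroid at (115.00, 156.00).
top flange: A = 80 × 10 = 800.00, centroid at (115.00, 291.00).
ΣA = 10420.00 mm², ΣAx̄ = 1198300.00 mm³, ΣAȳ = 878380.00 mm³.
x̄ = 1198300.00/10420.00 = 115.00 mm; ȳ = 878380.00/10420.00 = 84.30 mm.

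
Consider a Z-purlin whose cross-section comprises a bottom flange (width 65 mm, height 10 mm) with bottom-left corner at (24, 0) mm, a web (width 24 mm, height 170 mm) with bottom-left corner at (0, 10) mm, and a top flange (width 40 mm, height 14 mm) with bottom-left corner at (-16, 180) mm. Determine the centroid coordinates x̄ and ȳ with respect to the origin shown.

x̄ = 16.62 mm, ȳ = 93.68 mm

Part | A | x̄ᵢ | ȳᵢ | A·x̄ᵢ | A·ȳᵢ
bottom flange | 650.00 | 56.50 | 5.00 | 36725.00 | 3250.00
web | 4080.00 | 12.00 | 95.00 | 48960.00 | 387600.00
top flange | 560.00 | 4.00 | 187.00 | 2240.00 | 104720.00
Σ | 5290.00 |  |  | 87925.00 | 495570.00
x̄ = 87925.00 / 5290.00 = 16.62 mm
ȳ = 495570.00 / 5290.00 = 93.68 mm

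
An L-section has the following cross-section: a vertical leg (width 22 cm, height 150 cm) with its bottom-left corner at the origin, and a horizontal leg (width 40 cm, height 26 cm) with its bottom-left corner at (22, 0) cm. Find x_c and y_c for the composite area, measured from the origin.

vertical leg: A = 22 × 150 = 3300.00, centroid at (11.00, 75.00).
horizontal leg: A = 40 × 26 = 1040.00, centroid at (42.00, 13.00).
ΣA = 4340.00 cm²
ΣAx_c = (3300.00)(11.00) + (1040.00)(42.00) = 79980.00 cm³
ΣAy_c = (3300.00)(75.00) + (1040.00)(13.00) = 261020.00 cm³
x_c = 79980.00 / 4340.00 = 18.43 cm
y_c = 261020.00 / 4340.00 = 60.14 cm

x_c = 18.43 cm, y_c = 60.14 cm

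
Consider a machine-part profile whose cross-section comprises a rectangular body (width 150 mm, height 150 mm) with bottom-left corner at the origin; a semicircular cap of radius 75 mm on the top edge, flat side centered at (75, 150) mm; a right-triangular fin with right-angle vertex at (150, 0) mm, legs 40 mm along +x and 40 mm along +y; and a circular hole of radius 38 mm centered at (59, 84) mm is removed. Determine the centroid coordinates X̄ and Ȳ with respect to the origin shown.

Part | A | x̄ᵢ | ȳᵢ | A·x̄ᵢ | A·ȳᵢ
rectangular body | 22500.00 | 75.00 | 75.00 | 1687500.00 | 1687500.00
semicircular top | 8835.73 | 75.00 | 181.83 | 662679.70 | 1606609.40
triangular fin | 800.00 | 163.33 | 13.33 | 130666.67 | 10666.67
hole | -4536.46 | 59.00 | 84.00 | -267651.13 | -381062.62
Σ | 27599.27 |  |  | 2213195.24 | 2923713.44
X̄ = 2213195.24 / 27599.27 = 80.19 mm
Ȳ = 2923713.44 / 27599.27 = 105.93 mm

X̄ = 80.19 mm, Ȳ = 105.93 mm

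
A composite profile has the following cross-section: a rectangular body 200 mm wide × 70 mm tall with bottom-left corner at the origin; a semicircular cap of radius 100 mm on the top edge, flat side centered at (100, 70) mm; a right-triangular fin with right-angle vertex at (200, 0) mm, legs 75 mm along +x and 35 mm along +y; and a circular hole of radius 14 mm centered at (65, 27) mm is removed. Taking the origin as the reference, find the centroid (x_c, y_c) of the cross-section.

rectangular body: A = 200 × 70 = 14000.00, centroid at (100.00, 35.00).
semicircular top: A = ½π·100² = 15707.96, centroid at (100.00, 112.44).
triangular fin: A = ½·75·35 = 1312.50, centroid at (225.00, 11.67).
hole: A = −π·14² = -615.75, centroid at (65.00, 27.00).
ΣA = 30404.71 mm², ΣAx_c = 3226084.94 mm³, ΣAy_c = 2254911.29 mm³.
x_c = 3226084.94/30404.71 = 106.10 mm; y_c = 2254911.29/30404.71 = 74.16 mm.

x_c = 106.10 mm, y_c = 74.16 mm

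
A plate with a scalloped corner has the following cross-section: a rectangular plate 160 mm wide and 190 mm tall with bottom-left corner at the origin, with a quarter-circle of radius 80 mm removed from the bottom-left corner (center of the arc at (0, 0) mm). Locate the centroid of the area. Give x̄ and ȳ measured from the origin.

plate: A = 160 × 190 = 30400.00, centroid at (80.00, 95.00).
removed quarter-circle: A = −¼π·80² = -5026.55, centroid at (33.95, 33.95).
ΣA = 25373.45 mm²
ΣAx̄ = (30400.00)(80.00) + (-5026.55)(33.95) = 2261333.33 mm³
ΣAȳ = (30400.00)(95.00) + (-5026.55)(33.95) = 2717333.33 mm³
x̄ = 2261333.33 / 25373.45 = 89.12 mm
ȳ = 2717333.33 / 25373.45 = 107.09 mm

x̄ = 89.12 mm, ȳ = 107.09 mm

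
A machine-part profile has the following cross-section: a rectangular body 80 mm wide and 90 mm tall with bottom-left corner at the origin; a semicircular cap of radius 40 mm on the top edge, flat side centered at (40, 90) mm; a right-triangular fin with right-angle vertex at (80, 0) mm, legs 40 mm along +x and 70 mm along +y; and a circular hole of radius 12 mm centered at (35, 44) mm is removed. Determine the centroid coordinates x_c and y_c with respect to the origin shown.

rectangular body: A = 80 × 90 = 7200.00, centroid at (40.00, 45.00).
semicircular top: A = ½π·40² = 2513.27, centroid at (40.00, 106.98).
triangular fin: A = ½·40·70 = 1400.00, centroid at (93.33, 23.33).
hole: A = −π·12² = -452.39, centroid at (35.00, 44.00).
ΣA = 10660.88 mm², ΣAx_c = 503364.00 mm³, ΣAy_c = 605622.87 mm³.
x_c = 503364.00/10660.88 = 47.22 mm; y_c = 605622.87/10660.88 = 56.81 mm.

x_c = 47.22 mm, y_c = 56.81 mm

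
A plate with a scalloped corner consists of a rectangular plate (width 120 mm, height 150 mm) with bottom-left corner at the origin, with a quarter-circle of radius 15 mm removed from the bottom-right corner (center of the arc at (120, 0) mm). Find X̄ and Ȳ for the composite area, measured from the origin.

plate: A = 120 × 150 = 18000.00, centroid at (60.00, 75.00).
removed quarter-circle: A = −¼π·15² = -176.71, centroid at (113.63, 6.37).
ΣA = 17823.29 mm², ΣAX̄ = 1059919.25 mm³, ΣAȲ = 1348875.00 mm³.
X̄ = 1059919.25/17823.29 = 59.47 mm; Ȳ = 1348875.00/17823.29 = 75.68 mm.

X̄ = 59.47 mm, Ȳ = 75.68 mm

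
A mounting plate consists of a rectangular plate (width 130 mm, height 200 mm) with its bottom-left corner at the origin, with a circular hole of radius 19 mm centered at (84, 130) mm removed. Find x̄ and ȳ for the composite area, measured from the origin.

plate: A = 130 × 200 = 26000.00, centroid at (65.00, 100.00).
hole: A = −π·19² = -1134.11, centroid at (84.00, 130.00).
ΣA = 24865.89 mm²
ΣAx̄ = (26000.00)(65.00) + (-1134.11)(84.00) = 1594734.34 mm³
ΣAȳ = (26000.00)(100.00) + (-1134.11)(130.00) = 2452565.06 mm³
x̄ = 1594734.34 / 24865.89 = 64.13 mm
ȳ = 2452565.06 / 24865.89 = 98.63 mm

x̄ = 64.13 mm, ȳ = 98.63 mm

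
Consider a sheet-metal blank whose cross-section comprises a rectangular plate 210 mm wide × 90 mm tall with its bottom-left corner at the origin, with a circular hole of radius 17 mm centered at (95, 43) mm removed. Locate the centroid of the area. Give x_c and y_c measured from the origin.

plate: A = 210 × 90 = 18900.00, centroid at (105.00, 45.00).
hole: A = −π·17² = -907.92, centroid at (95.00, 43.00).
ΣA = 17992.08 mm², ΣAx_c = 1898247.57 mm³, ΣAy_c = 811459.43 mm³.
x_c = 1898247.57/17992.08 = 105.50 mm; y_c = 811459.43/17992.08 = 45.10 mm.

x_c = 105.50 mm, y_c = 45.10 mm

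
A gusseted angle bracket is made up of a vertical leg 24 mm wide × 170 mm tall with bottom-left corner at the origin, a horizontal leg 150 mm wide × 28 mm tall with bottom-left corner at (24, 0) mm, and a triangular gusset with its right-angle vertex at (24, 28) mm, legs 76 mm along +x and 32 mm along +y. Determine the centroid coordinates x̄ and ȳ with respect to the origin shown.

Part | A | x̄ᵢ | ȳᵢ | A·x̄ᵢ | A·ȳᵢ
vertical leg | 4080.00 | 12.00 | 85.00 | 48960.00 | 346800.00
horizontal leg | 4200.00 | 99.00 | 14.00 | 415800.00 | 58800.00
gusset | 1216.00 | 49.33 | 38.67 | 59989.33 | 47018.67
Σ | 9496.00 |  |  | 524749.33 | 452618.67
x̄ = 524749.33 / 9496.00 = 55.26 mm
ȳ = 452618.67 / 9496.00 = 47.66 mm

x̄ = 55.26 mm, ȳ = 47.66 mm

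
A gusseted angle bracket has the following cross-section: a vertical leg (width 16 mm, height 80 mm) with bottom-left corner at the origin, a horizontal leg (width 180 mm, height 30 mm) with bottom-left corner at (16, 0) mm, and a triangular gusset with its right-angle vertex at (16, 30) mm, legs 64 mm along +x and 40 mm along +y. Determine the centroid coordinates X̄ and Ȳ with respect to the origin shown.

X̄ = 79.20 mm, Ȳ = 23.58 mm

Part | A | x̄ᵢ | ȳᵢ | A·x̄ᵢ | A·ȳᵢ
vertical leg | 1280.00 | 8.00 | 40.00 | 10240.00 | 51200.00
horizontal leg | 5400.00 | 106.00 | 15.00 | 572400.00 | 81000.00
gusset | 1280.00 | 37.33 | 43.33 | 47786.67 | 55466.67
Σ | 7960.00 |  |  | 630426.67 | 187666.67
X̄ = 630426.67 / 7960.00 = 79.20 mm
Ȳ = 187666.67 / 7960.00 = 23.58 mm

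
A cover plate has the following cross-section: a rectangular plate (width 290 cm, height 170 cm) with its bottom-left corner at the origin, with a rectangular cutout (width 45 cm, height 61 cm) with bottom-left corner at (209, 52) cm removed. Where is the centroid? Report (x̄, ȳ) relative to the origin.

x̄ = 139.90 cm, ȳ = 85.15 cm

plate: A = 290 × 170 = 49300.00, centroid at (145.00, 85.00).
hole: A = −(45 × 61) = -2745.00, centroid at (231.50, 82.50).
ΣA = 46555.00 cm²
ΣAx̄ = (49300.00)(145.00) + (-2745.00)(231.50) = 6513032.50 cm³
ΣAȳ = (49300.00)(85.00) + (-2745.00)(82.50) = 3964037.50 cm³
x̄ = 6513032.50 / 46555.00 = 139.90 cm
ȳ = 3964037.50 / 46555.00 = 85.15 cm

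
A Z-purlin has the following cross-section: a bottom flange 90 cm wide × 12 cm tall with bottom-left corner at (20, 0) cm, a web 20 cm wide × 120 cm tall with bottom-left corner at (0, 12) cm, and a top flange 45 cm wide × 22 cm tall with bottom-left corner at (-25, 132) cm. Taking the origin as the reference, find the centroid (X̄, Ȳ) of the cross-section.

bottom flange: A = 90 × 12 = 1080.00, centroid at (65.00, 6.00).
web: A = 20 × 120 = 2400.00, centroid at (10.00, 72.00).
top flange: A = 45 × 22 = 990.00, centroid at (-2.50, 143.00).
ΣA = 4470.00 cm²
ΣAX̄ = (1080.00)(65.00) + (2400.00)(10.00) + (990.00)(-2.50) = 91725.00 cm³
ΣAȲ = (1080.00)(6.00) + (2400.00)(72.00) + (990.00)(143.00) = 320850.00 cm³
X̄ = 91725.00 / 4470.00 = 20.52 cm
Ȳ = 320850.00 / 4470.00 = 71.78 cm

X̄ = 20.52 cm, Ȳ = 71.78 cm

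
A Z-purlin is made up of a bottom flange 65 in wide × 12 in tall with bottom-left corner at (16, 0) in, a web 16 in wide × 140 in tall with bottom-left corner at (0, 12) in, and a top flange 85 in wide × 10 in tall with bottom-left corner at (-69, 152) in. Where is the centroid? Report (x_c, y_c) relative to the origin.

Part | A | x̄ᵢ | ȳᵢ | A·x̄ᵢ | A·ȳᵢ
bottom flange | 780.00 | 48.50 | 6.00 | 37830.00 | 4680.00
web | 2240.00 | 8.00 | 82.00 | 17920.00 | 183680.00
top flange | 850.00 | -26.50 | 157.00 | -22525.00 | 133450.00
Σ | 3870.00 |  |  | 33225.00 | 321810.00
x_c = 33225.00 / 3870.00 = 8.59 in
y_c = 321810.00 / 3870.00 = 83.16 in

x_c = 8.59 in, y_c = 83.16 in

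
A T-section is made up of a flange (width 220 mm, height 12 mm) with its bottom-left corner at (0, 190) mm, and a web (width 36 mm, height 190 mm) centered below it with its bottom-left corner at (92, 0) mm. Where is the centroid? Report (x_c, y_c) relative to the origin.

x_c = 110.00 mm, y_c = 123.13 mm

web: A = 36 × 190 = 6840.00, centroid at (110.00, 95.00).
flange: A = 220 × 12 = 2640.00, centroid at (110.00, 196.00).
ΣA = 9480.00 mm²
ΣAx_c = (6840.00)(110.00) + (2640.00)(110.00) = 1042800.00 mm³
ΣAy_c = (6840.00)(95.00) + (2640.00)(196.00) = 1167240.00 mm³
x_c = 1042800.00 / 9480.00 = 110.00 mm
y_c = 1167240.00 / 9480.00 = 123.13 mm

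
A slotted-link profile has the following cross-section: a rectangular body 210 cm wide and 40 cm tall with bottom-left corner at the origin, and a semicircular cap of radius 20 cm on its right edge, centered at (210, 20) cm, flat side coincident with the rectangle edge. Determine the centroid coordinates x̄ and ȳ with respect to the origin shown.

x̄ = 112.90 cm, ȳ = 20.00 cm

rectangular body: A = 210 × 40 = 8400.00, centroid at (105.00, 20.00).
semicircular end: A = ½π·20² = 628.32, centroid at (218.49, 20.00).
ΣA = 9028.32 cm²
ΣAx̄ = (8400.00)(105.00) + (628.32)(218.49) = 1019280.22 cm³
ΣAȳ = (8400.00)(20.00) + (628.32)(20.00) = 180566.37 cm³
x̄ = 1019280.22 / 9028.32 = 112.90 cm
ȳ = 180566.37 / 9028.32 = 20.00 cm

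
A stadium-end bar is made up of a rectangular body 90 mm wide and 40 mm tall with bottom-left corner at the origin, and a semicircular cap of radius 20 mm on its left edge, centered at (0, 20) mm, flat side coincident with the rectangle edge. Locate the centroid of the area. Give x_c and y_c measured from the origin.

x_c = 37.05 mm, y_c = 20.00 mm

rectangular body: A = 90 × 40 = 3600.00, centroid at (45.00, 20.00).
semicircular end: A = ½π·20² = 628.32, centroid at (-8.49, 20.00).
ΣA = 4228.32 mm²
ΣAx_c = (3600.00)(45.00) + (628.32)(-8.49) = 156666.67 mm³
ΣAy_c = (3600.00)(20.00) + (628.32)(20.00) = 84566.37 mm³
x_c = 156666.67 / 4228.32 = 37.05 mm
y_c = 84566.37 / 4228.32 = 20.00 mm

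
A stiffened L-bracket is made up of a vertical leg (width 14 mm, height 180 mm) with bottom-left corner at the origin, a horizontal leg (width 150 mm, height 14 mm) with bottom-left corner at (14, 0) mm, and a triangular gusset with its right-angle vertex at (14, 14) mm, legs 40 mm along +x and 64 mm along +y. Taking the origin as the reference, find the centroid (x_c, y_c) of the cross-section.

x_c = 40.60 mm, y_c = 48.60 mm

Part | A | x̄ᵢ | ȳᵢ | A·x̄ᵢ | A·ȳᵢ
vertical leg | 2520.00 | 7.00 | 90.00 | 17640.00 | 226800.00
horizontal leg | 2100.00 | 89.00 | 7.00 | 186900.00 | 14700.00
gusset | 1280.00 | 27.33 | 35.33 | 34986.67 | 45226.67
Σ | 5900.00 |  |  | 239526.67 | 286726.67
x_c = 239526.67 / 5900.00 = 40.60 mm
y_c = 286726.67 / 5900.00 = 48.60 mm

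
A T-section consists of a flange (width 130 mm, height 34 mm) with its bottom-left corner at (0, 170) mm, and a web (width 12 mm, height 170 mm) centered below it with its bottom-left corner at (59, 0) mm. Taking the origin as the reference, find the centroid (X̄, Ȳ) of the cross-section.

Part | A | x̄ᵢ | ȳᵢ | A·x̄ᵢ | A·ȳᵢ
web | 2040.00 | 65.00 | 85.00 | 132600.00 | 173400.00
flange | 4420.00 | 65.00 | 187.00 | 287300.00 | 826540.00
Σ | 6460.00 |  |  | 419900.00 | 999940.00
X̄ = 419900.00 / 6460.00 = 65.00 mm
Ȳ = 999940.00 / 6460.00 = 154.79 mm

X̄ = 65.00 mm, Ȳ = 154.79 mm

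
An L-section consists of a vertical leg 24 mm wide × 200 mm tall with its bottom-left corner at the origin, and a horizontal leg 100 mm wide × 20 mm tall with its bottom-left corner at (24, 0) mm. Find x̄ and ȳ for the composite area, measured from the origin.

vertical leg: A = 24 × 200 = 4800.00, centroid at (12.00, 100.00).
horizontal leg: A = 100 × 20 = 2000.00, centroid at (74.00, 10.00).
ΣA = 6800.00 mm², ΣAx̄ = 205600.00 mm³, ΣAȳ = 500000.00 mm³.
x̄ = 205600.00/6800.00 = 30.24 mm; ȳ = 500000.00/6800.00 = 73.53 mm.

x̄ = 30.24 mm, ȳ = 73.53 mm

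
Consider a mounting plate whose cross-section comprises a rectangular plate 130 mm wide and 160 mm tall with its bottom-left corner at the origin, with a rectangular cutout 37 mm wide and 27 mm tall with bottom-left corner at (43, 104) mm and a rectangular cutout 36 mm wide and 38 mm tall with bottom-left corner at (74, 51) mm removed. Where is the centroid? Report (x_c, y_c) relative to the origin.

Part | A | x̄ᵢ | ȳᵢ | A·x̄ᵢ | A·ȳᵢ
plate | 20800.00 | 65.00 | 80.00 | 1352000.00 | 1664000.00
hole 1 | -999.00 | 61.50 | 117.50 | -61438.50 | -117382.50
hole 2 | -1368.00 | 92.00 | 70.00 | -125856.00 | -95760.00
Σ | 18433.00 |  |  | 1164705.50 | 1450857.50
x_c = 1164705.50 / 18433.00 = 63.19 mm
y_c = 1450857.50 / 18433.00 = 78.71 mm

x_c = 63.19 mm, y_c = 78.71 mm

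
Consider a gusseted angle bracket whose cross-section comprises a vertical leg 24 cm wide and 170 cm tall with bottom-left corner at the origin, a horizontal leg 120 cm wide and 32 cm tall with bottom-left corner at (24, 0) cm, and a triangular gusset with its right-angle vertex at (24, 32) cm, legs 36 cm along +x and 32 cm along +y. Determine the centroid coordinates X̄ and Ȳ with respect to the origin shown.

X̄ = 46.17 cm, Ȳ = 50.94 cm

Part | A | x̄ᵢ | ȳᵢ | A·x̄ᵢ | A·ȳᵢ
vertical leg | 4080.00 | 12.00 | 85.00 | 48960.00 | 346800.00
horizontal leg | 3840.00 | 84.00 | 16.00 | 322560.00 | 61440.00
gusset | 576.00 | 36.00 | 42.67 | 20736.00 | 24576.00
Σ | 8496.00 |  |  | 392256.00 | 432816.00
X̄ = 392256.00 / 8496.00 = 46.17 cm
Ȳ = 432816.00 / 8496.00 = 50.94 cm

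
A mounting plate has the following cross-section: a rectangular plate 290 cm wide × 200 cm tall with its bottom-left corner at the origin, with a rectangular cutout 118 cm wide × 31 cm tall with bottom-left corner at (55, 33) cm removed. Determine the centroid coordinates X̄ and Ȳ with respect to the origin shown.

X̄ = 147.09 cm, Ȳ = 103.47 cm

Part | A | x̄ᵢ | ȳᵢ | A·x̄ᵢ | A·ȳᵢ
plate | 58000.00 | 145.00 | 100.00 | 8410000.00 | 5800000.00
hole | -3658.00 | 114.00 | 48.50 | -417012.00 | -177413.00
Σ | 54342.00 |  |  | 7992988.00 | 5622587.00
X̄ = 7992988.00 / 54342.00 = 147.09 cm
Ȳ = 5622587.00 / 54342.00 = 103.47 cm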